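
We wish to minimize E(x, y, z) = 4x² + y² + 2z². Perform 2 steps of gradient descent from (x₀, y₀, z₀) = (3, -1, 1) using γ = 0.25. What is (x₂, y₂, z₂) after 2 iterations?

(3, -0.25, 0)

∇E = (8x, 2y, 4z)
Step 1: at (3, -1, 1), ∇E = (24, -2, 4) → (3, -1, 1) − 0.25·(24, -2, 4) = (-3, -0.5, 0)
Step 2: at (-3, -0.5, 0), ∇E = (-24, -1, 0) → (-3, -0.5, 0) − 0.25·(-24, -1, 0) = (3, -0.25, 0)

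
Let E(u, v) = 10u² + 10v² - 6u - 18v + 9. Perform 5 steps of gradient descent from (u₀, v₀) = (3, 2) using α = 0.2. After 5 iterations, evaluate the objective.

5019165

∇E = (20u - 6, 20v - 18)
(u₁, v₁) = (3, 2) − 0.2·(54, 22) = (-7.8, -2.4)
(u₂, v₂) = (-7.8, -2.4) − 0.2·(-162, -66) = (24.6, 10.8)
(u₃, v₃) = (24.6, 10.8) − 0.2·(486, 198) = (-72.6, -28.8)
(u₄, v₄) = (-72.6, -28.8) − 0.2·(-1458, -594) = (219, 90)
(u₅, v₅) = (219, 90) − 0.2·(4374, 1782) = (-655.8, -266.4)
E(-655.8, -266.4) = 5019165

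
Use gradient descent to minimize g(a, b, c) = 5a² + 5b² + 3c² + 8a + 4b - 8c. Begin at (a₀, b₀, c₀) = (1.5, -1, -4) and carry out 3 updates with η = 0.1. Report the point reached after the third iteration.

(-0.8, -0.4, 0.992)

∇g = (10a + 8, 10b + 4, 6c - 8)
Step 1: at (1.5, -1, -4), ∇g = (23, -6, -32) → (1.5, -1, -4) − 0.1·(23, -6, -32) = (-0.8, -0.4, -0.8)
Step 2: at (-0.8, -0.4, -0.8), ∇g = (0, 0, -12.8) → (-0.8, -0.4, -0.8) − 0.1·(0, 0, -12.8) = (-0.8, -0.4, 0.48)
Step 3: at (-0.8, -0.4, 0.48), ∇g = (0, 0, -5.12) → (-0.8, -0.4, 0.48) − 0.1·(0, 0, -5.12) = (-0.8, -0.4, 0.992)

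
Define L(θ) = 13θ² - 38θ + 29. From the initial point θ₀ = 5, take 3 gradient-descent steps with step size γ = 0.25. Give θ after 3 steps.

-587.25

L′(θ) = 26θ - 38
θ₁ = 5 − 0.25·92 = -18
θ₂ = -18 − 0.25·(-506) = 108.5
θ₃ = 108.5 − 0.25·2783 = -587.25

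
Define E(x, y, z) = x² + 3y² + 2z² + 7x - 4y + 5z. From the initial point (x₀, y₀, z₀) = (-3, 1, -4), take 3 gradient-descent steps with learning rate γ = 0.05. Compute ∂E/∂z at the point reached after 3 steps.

∇E = (2x + 7, 6y - 4, 4z + 5)
Step 1: at (-3, 1, -4), ∇E = (1, 2, -11) → (-3, 1, -4) − 0.05·(1, 2, -11) = (-3.05, 0.9, -3.45)
Step 2: at (-3.05, 0.9, -3.45), ∇E = (0.9, 1.4, -8.8) → (-3.05, 0.9, -3.45) − 0.05·(0.9, 1.4, -8.8) = (-3.095, 0.83, -3.01)
Step 3: at (-3.095, 0.83, -3.01), ∇E = (0.81, 0.98, -7.04) → (-3.095, 0.83, -3.01) − 0.05·(0.81, 0.98, -7.04) = (-3.1355, 0.781, -2.658)
∂E/∂z at (-3.1355, 0.781, -2.658) = -5.632

-5.632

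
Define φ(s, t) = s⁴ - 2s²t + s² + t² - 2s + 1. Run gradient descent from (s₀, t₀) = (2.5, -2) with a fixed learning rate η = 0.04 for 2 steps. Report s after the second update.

∇φ = (4s³ - 4st + 2s - 2, -2s² + 2t)
(s₁, t₁) = (2.5, -2) − 0.04·(85.5, -16.5) = (-0.92, -1.34)
(s₂, t₂) = (-0.92, -1.34) − 0.04·(-11.885952, -4.3728) = (-0.44456192, -1.165088)
s = -0.44456192

-0.44456192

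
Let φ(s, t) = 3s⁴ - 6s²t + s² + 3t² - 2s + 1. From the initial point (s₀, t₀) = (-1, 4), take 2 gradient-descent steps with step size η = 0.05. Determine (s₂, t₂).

∇φ = (12s³ - 12st + 2s - 2, -6s² + 6t)
Step 1: at (-1, 4), ∇φ = (32, 18) → (-1, 4) − 0.05·(32, 18) = (-2.6, 3.1)
Step 2: at (-2.6, 3.1), ∇φ = (-121.392, -21.96) → (-2.6, 3.1) − 0.05·(-121.392, -21.96) = (3.4696, 4.198)

(3.4696, 4.198)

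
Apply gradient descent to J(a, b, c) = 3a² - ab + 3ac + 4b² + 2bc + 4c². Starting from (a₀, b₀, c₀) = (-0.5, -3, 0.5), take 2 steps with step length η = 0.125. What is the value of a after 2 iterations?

-0.546875

∇J = (6a - b + 3c, -a + 8b + 2c, 3a + 2b + 8c)
Step 1: at (-0.5, -3, 0.5), ∇J = (1.5, -22.5, -3.5) → (-0.5, -3, 0.5) − 0.125·(1.5, -22.5, -3.5) = (-0.6875, -0.1875, 0.9375)
Step 2: at (-0.6875, -0.1875, 0.9375), ∇J = (-1.125, 1.0625, 5.0625) → (-0.6875, -0.1875, 0.9375) − 0.125·(-1.125, 1.0625, 5.0625) = (-0.546875, -0.3203125, 0.3046875)
a = -0.546875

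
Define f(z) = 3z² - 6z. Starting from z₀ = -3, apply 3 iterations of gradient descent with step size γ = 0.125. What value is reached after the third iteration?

0.9375

f′(z) = 6z - 6
z₁ = -3 − 0.125·(-24) = 0
z₂ = 0 − 0.125·(-6) = 0.75
z₃ = 0.75 − 0.125·(-1.5) = 0.9375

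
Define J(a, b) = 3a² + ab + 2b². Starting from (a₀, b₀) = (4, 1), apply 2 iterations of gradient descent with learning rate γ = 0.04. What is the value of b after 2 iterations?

0.4512

∇J = (6a + b, a + 4b)
(a₁, b₁) = (4, 1) − 0.04·(25, 8) = (3, 0.68)
(a₂, b₂) = (3, 0.68) − 0.04·(18.68, 5.72) = (2.2528, 0.4512)
b = 0.4512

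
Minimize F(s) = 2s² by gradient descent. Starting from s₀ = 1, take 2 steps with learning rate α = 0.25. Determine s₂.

0

F′(s) = 4s
Step 1: F′(1) = 4; s₁ = 1 − 0.25·4 = 0
Step 2: F′(0) = 0; s₂ = 0 − 0.25·0 = 0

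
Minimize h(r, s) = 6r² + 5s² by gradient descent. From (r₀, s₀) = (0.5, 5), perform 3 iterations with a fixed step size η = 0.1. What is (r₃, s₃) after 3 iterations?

(-0.004, 0)

∇h = (12r, 10s)
Step 1: at (0.5, 5), ∇h = (6, 50) → (0.5, 5) − 0.1·(6, 50) = (-0.1, 0)
Step 2: at (-0.1, 0), ∇h = (-1.2, 0) → (-0.1, 0) − 0.1·(-1.2, 0) = (0.02, 0)
Step 3: at (0.02, 0), ∇h = (0.24, 0) → (0.02, 0) − 0.1·(0.24, 0) = (-0.004, 0)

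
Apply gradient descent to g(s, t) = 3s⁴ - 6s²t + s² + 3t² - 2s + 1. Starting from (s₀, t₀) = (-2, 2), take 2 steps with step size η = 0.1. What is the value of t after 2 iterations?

∇g = (12s³ - 12st + 2s - 2, -6s² + 6t)
Step 1: at (-2, 2), ∇g = (-54, -12) → (-2, 2) − 0.1·(-54, -12) = (3.4, 3.2)
Step 2: at (3.4, 3.2), ∇g = (345.888, -50.16) → (3.4, 3.2) − 0.1·(345.888, -50.16) = (-31.1888, 8.216)
t = 8.216

8.216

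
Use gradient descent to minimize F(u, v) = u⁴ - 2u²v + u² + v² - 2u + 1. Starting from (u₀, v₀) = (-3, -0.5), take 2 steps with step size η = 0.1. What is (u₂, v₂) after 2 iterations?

∇F = (4u³ - 4uv + 2u - 2, -2u² + 2v)
(u₁, v₁) = (-3, -0.5) − 0.1·(-122, -19) = (9.2, 1.4)
(u₂, v₂) = (9.2, 1.4) − 0.1·(3079.632, -166.48) = (-298.7632, 18.048)

(-298.7632, 18.048)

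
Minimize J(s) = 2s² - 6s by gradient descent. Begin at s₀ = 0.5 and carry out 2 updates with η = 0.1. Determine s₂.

J′(s) = 4s - 6
Step 1: J′(0.5) = -4; s₁ = 0.5 − 0.1·(-4) = 0.9
Step 2: J′(0.9) = -2.4; s₂ = 0.9 − 0.1·(-2.4) = 1.14

1.14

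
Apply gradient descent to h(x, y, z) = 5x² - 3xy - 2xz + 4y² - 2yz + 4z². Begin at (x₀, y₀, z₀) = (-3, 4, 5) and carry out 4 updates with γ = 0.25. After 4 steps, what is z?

23.3671875

∇h = (10x - 3y - 2z, -3x + 8y - 2z, -2x - 2y + 8z)
(x₁, y₁, z₁) = (-3, 4, 5) − 0.25·(-52, 31, 38) = (10, -3.75, -4.5)
(x₂, y₂, z₂) = (10, -3.75, -4.5) − 0.25·(120.25, -51, -48.5) = (-20.0625, 9, 7.625)
(x₃, y₃, z₃) = (-20.0625, 9, 7.625) − 0.25·(-242.875, 116.9375, 83.125) = (40.65625, -20.234375, -13.15625)
(x₄, y₄, z₄) = (40.65625, -20.234375, -13.15625) − 0.25·(493.578125, -257.53125, -146.09375) = (-82.73828125, 44.1484375, 23.3671875)
z = 23.3671875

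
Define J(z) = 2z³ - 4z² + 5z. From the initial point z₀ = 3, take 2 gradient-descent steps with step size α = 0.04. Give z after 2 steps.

J′(z) = 6z² - 8z + 5
Step 1: J′(3) = 35; z₁ = 3 − 0.04·35 = 1.6
Step 2: J′(1.6) = 7.56; z₂ = 1.6 − 0.04·7.56 = 1.2976

1.2976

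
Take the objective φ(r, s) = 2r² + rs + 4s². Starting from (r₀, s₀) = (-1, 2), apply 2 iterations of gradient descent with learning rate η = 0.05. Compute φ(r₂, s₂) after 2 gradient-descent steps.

∇φ = (4r + s, r + 8s)
(r₁, s₁) = (-1, 2) − 0.05·(-2, 15) = (-0.9, 1.25)
(r₂, s₂) = (-0.9, 1.25) − 0.05·(-2.35, 9.1) = (-0.7825, 0.795)
φ(-0.7825, 0.795) = 3.130625

3.130625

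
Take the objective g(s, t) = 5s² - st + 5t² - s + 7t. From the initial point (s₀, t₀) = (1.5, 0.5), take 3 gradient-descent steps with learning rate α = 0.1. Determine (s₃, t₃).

∇g = (10s - t - 1, -s + 10t + 7)
(s₁, t₁) = (1.5, 0.5) − 0.1·(13.5, 10.5) = (0.15, -0.55)
(s₂, t₂) = (0.15, -0.55) − 0.1·(1.05, 1.35) = (0.045, -0.685)
(s₃, t₃) = (0.045, -0.685) − 0.1·(0.135, 0.105) = (0.0315, -0.6955)

(0.0315, -0.6955)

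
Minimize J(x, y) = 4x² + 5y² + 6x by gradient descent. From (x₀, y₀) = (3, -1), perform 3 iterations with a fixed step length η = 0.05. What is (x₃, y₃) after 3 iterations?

(0.06, -0.125)

∇J = (8x + 6, 10y)
(x₁, y₁) = (3, -1) − 0.05·(30, -10) = (1.5, -0.5)
(x₂, y₂) = (1.5, -0.5) − 0.05·(18, -5) = (0.6, -0.25)
(x₃, y₃) = (0.6, -0.25) − 0.05·(10.8, -2.5) = (0.06, -0.125)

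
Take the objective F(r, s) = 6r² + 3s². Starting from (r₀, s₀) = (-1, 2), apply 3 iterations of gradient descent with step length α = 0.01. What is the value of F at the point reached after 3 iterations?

11.064861893376

∇F = (12r, 6s)
Step 1: at (-1, 2), ∇F = (-12, 12) → (-1, 2) − 0.01·(-12, 12) = (-0.88, 1.88)
Step 2: at (-0.88, 1.88), ∇F = (-10.56, 11.28) → (-0.88, 1.88) − 0.01·(-10.56, 11.28) = (-0.7744, 1.7672)
Step 3: at (-0.7744, 1.7672), ∇F = (-9.2928, 10.6032) → (-0.7744, 1.7672) − 0.01·(-9.2928, 10.6032) = (-0.681472, 1.661168)
F(-0.681472, 1.661168) = 11.064861893376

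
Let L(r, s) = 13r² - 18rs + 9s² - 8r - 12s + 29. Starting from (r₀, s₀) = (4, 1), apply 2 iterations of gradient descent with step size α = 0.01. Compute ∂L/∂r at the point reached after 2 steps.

∇L = (26r - 18s - 8, -18r + 18s - 12)
Step 1: at (4, 1), ∇L = (78, -66) → (4, 1) − 0.01·(78, -66) = (3.22, 1.66)
Step 2: at (3.22, 1.66), ∇L = (45.84, -40.08) → (3.22, 1.66) − 0.01·(45.84, -40.08) = (2.7616, 2.0608)
∂L/∂r at (2.7616, 2.0608) = 26.7072

26.7072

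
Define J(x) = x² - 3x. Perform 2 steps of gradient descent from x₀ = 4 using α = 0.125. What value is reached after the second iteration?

2.90625

J′(x) = 2x - 3
Step 1: J′(4) = 5; x₁ = 4 − 0.125·5 = 3.375
Step 2: J′(3.375) = 3.75; x₂ = 3.375 − 0.125·3.75 = 2.90625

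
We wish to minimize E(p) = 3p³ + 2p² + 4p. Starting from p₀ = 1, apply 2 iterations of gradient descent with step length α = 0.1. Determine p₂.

E′(p) = 9p² + 4p + 4
Step 1: E′(1) = 17; p₁ = 1 − 0.1·17 = -0.7
Step 2: E′(-0.7) = 5.61; p₂ = -0.7 − 0.1·5.61 = -1.261

-1.261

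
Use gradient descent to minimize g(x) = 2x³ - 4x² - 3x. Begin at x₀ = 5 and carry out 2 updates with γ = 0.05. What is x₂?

-0.37675

g′(x) = 6x² - 8x - 3
x₁ = 5 − 0.05·107 = -0.35
x₂ = -0.35 − 0.05·0.535 = -0.37675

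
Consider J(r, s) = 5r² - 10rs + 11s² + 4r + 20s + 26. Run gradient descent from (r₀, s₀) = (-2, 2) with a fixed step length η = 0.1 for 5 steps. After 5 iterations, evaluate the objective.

∇J = (10r - 10s + 4, -10r + 22s + 20)
Step 1: at (-2, 2), ∇J = (-36, 84) → (-2, 2) − 0.1·(-36, 84) = (1.6, -6.4)
Step 2: at (1.6, -6.4), ∇J = (84, -136.8) → (1.6, -6.4) − 0.1·(84, -136.8) = (-6.8, 7.28)
Step 3: at (-6.8, 7.28), ∇J = (-136.8, 248.16) → (-6.8, 7.28) − 0.1·(-136.8, 248.16) = (6.88, -17.536)
Step 4: at (6.88, -17.536), ∇J = (248.16, -434.592) → (6.88, -17.536) − 0.1·(248.16, -434.592) = (-17.936, 25.9232)
Step 5: at (-17.936, 25.9232), ∇J = (-434.592, 769.6704) → (-17.936, 25.9232) − 0.1·(-434.592, 769.6704) = (25.5232, -51.04384)
J(25.5232, -51.04384) = 44052.6156834816

44052.6156834816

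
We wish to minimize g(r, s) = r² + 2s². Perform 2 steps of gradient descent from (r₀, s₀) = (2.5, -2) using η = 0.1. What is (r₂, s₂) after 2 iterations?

(1.6, -0.72)

∇g = (2r, 4s)
Step 1: at (2.5, -2), ∇g = (5, -8) → (2.5, -2) − 0.1·(5, -8) = (2, -1.2)
Step 2: at (2, -1.2), ∇g = (4, -4.8) → (2, -1.2) − 0.1·(4, -4.8) = (1.6, -0.72)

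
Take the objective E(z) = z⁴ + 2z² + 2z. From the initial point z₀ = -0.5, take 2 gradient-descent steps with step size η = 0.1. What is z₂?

E′(z) = 4z³ + 4z + 2
Step 1: E′(-0.5) = -0.5; z₁ = -0.5 − 0.1·(-0.5) = -0.45
Step 2: E′(-0.45) = -0.1645; z₂ = -0.45 − 0.1·(-0.1645) = -0.43355

-0.43355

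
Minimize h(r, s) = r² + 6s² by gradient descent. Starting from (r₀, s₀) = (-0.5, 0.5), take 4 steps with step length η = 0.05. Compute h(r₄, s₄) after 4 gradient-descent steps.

0.1085998425

∇h = (2r, 12s)
(r₁, s₁) = (-0.5, 0.5) − 0.05·(-1, 6) = (-0.45, 0.2)
(r₂, s₂) = (-0.45, 0.2) − 0.05·(-0.9, 2.4) = (-0.405, 0.08)
(r₃, s₃) = (-0.405, 0.08) − 0.05·(-0.81, 0.96) = (-0.3645, 0.032)
(r₄, s₄) = (-0.3645, 0.032) − 0.05·(-0.729, 0.384) = (-0.32805, 0.0128)
h(-0.32805, 0.0128) = 0.1085998425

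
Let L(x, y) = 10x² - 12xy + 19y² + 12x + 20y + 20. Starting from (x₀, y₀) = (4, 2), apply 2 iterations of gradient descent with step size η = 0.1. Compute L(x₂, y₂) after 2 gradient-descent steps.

∇L = (20x - 12y + 12, -12x + 38y + 20)
(x₁, y₁) = (4, 2) − 0.1·(68, 48) = (-2.8, -2.8)
(x₂, y₂) = (-2.8, -2.8) − 0.1·(-10.4, -52.8) = (-1.76, 2.48)
L(-1.76, 2.48) = 248.6912

248.6912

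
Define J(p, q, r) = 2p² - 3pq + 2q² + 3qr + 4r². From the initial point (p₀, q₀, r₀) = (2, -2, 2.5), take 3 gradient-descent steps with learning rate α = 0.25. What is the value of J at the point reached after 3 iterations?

∇J = (4p - 3q, -3p + 4q + 3r, 3q + 8r)
(p₁, q₁, r₁) = (2, -2, 2.5) − 0.25·(14, -6.5, 14) = (-1.5, -0.375, -1)
(p₂, q₂, r₂) = (-1.5, -0.375, -1) − 0.25·(-4.875, 0, -9.125) = (-0.28125, -0.375, 1.28125)
(p₃, q₃, r₃) = (-0.28125, -0.375, 1.28125) − 0.25·(0, 3.1875, 9.125) = (-0.28125, -1.171875, -1)
J(-0.28125, -1.171875, -1) = 9.431640625

9.431640625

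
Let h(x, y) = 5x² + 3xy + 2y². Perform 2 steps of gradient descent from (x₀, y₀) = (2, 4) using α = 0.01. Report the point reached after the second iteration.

(1.3986, 3.5784)

∇h = (10x + 3y, 3x + 4y)
Step 1: at (2, 4), ∇h = (32, 22) → (2, 4) − 0.01·(32, 22) = (1.68, 3.78)
Step 2: at (1.68, 3.78), ∇h = (28.14, 20.16) → (1.68, 3.78) − 0.01·(28.14, 20.16) = (1.3986, 3.5784)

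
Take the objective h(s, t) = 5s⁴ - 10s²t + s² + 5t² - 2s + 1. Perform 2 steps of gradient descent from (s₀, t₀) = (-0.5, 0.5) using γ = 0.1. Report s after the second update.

-0.20275

∇h = (20s³ - 20st + 2s - 2, -10s² + 10t)
(s₁, t₁) = (-0.5, 0.5) − 0.1·(-0.5, 2.5) = (-0.45, 0.25)
(s₂, t₂) = (-0.45, 0.25) − 0.1·(-2.4725, 0.475) = (-0.20275, 0.2025)
s = -0.20275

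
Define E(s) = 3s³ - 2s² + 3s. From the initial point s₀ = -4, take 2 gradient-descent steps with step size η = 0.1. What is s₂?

E′(s) = 9s² - 4s + 3
Step 1: E′(-4) = 163; s₁ = -4 − 0.1·163 = -20.3
Step 2: E′(-20.3) = 3793.01; s₂ = -20.3 − 0.1·3793.01 = -399.601

-399.601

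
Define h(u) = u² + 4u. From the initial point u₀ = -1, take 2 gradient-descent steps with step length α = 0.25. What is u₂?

-1.75

h′(u) = 2u + 4
Step 1: h′(-1) = 2; u₁ = -1 − 0.25·2 = -1.5
Step 2: h′(-1.5) = 1; u₂ = -1.5 − 0.25·1 = -1.75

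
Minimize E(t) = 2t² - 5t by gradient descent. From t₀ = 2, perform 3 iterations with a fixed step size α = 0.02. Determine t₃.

E′(t) = 4t - 5
Step 1: E′(2) = 3; t₁ = 2 − 0.02·3 = 1.94
Step 2: E′(1.94) = 2.76; t₂ = 1.94 − 0.02·2.76 = 1.8848
Step 3: E′(1.8848) = 2.5392; t₃ = 1.8848 − 0.02·2.5392 = 1.834016

1.834016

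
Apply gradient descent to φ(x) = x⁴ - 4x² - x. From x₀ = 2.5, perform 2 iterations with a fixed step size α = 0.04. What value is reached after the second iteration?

1.05396736

φ′(x) = 4x³ - 8x - 1
x₁ = 2.5 − 0.04·41.5 = 0.84
x₂ = 0.84 − 0.04·(-5.349184) = 1.05396736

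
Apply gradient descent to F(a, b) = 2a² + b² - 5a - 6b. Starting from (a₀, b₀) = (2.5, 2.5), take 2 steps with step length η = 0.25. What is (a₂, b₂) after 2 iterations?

∇F = (4a - 5, 2b - 6)
(a₁, b₁) = (2.5, 2.5) − 0.25·(5, -1) = (1.25, 2.75)
(a₂, b₂) = (1.25, 2.75) − 0.25·(0, -0.5) = (1.25, 2.875)

(1.25, 2.875)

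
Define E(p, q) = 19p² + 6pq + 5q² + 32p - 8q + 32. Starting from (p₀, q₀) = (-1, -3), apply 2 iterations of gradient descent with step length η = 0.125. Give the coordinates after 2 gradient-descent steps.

(-13.375, -1.125)

∇E = (38p + 6q + 32, 6p + 10q - 8)
(p₁, q₁) = (-1, -3) − 0.125·(-24, -44) = (2, 2.5)
(p₂, q₂) = (2, 2.5) − 0.125·(123, 29) = (-13.375, -1.125)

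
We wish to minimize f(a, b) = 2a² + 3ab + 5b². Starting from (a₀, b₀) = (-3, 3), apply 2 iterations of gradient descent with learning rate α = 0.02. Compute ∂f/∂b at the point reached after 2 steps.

13.8252

∇f = (4a + 3b, 3a + 10b)
Step 1: at (-3, 3), ∇f = (-3, 21) → (-3, 3) − 0.02·(-3, 21) = (-2.94, 2.58)
Step 2: at (-2.94, 2.58), ∇f = (-4.02, 16.98) → (-2.94, 2.58) − 0.02·(-4.02, 16.98) = (-2.8596, 2.2404)
∂f/∂b at (-2.8596, 2.2404) = 13.8252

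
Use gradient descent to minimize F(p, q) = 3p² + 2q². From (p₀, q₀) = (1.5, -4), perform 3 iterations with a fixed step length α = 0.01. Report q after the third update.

-3.538944

∇F = (6p, 4q)
(p₁, q₁) = (1.5, -4) − 0.01·(9, -16) = (1.41, -3.84)
(p₂, q₂) = (1.41, -3.84) − 0.01·(8.46, -15.36) = (1.3254, -3.6864)
(p₃, q₃) = (1.3254, -3.6864) − 0.01·(7.9524, -14.7456) = (1.245876, -3.538944)
q = -3.538944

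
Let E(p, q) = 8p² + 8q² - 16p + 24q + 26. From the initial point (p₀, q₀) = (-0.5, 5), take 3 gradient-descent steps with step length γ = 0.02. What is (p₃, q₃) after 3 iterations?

(0.528352, 0.543808)

∇E = (16p - 16, 16q + 24)
(p₁, q₁) = (-0.5, 5) − 0.02·(-24, 104) = (-0.02, 2.92)
(p₂, q₂) = (-0.02, 2.92) − 0.02·(-16.32, 70.72) = (0.3064, 1.5056)
(p₃, q₃) = (0.3064, 1.5056) − 0.02·(-11.0976, 48.0896) = (0.528352, 0.543808)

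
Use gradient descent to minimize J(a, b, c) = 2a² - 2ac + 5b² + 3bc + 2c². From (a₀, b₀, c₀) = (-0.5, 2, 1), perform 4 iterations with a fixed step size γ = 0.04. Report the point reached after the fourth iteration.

(-0.13487744, 0.16557312, 0.09507328)

∇J = (4a - 2c, 10b + 3c, -2a + 3b + 4c)
(a₁, b₁, c₁) = (-0.5, 2, 1) − 0.04·(-4, 23, 11) = (-0.34, 1.08, 0.56)
(a₂, b₂, c₂) = (-0.34, 1.08, 0.56) − 0.04·(-2.48, 12.48, 6.16) = (-0.2408, 0.5808, 0.3136)
(a₃, b₃, c₃) = (-0.2408, 0.5808, 0.3136) − 0.04·(-1.5904, 6.7488, 3.4784) = (-0.177184, 0.310848, 0.174464)
(a₄, b₄, c₄) = (-0.177184, 0.310848, 0.174464) − 0.04·(-1.057664, 3.631872, 1.984768) = (-0.13487744, 0.16557312, 0.09507328)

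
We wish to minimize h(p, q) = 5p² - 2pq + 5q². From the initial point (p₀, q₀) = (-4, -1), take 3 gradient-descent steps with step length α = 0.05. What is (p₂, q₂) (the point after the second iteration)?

∇h = (10p - 2q, -2p + 10q)
Step 1: at (-4, -1), ∇h = (-38, -2) → (-4, -1) − 0.05·(-38, -2) = (-2.1, -0.9)
Step 2: at (-2.1, -0.9), ∇h = (-19.2, -4.8) → (-2.1, -0.9) − 0.05·(-19.2, -4.8) = (-1.14, -0.66)

(-1.14, -0.66)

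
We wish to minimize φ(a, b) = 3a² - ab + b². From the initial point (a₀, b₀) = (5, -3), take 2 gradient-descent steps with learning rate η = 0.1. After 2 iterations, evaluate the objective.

3.2043

∇φ = (6a - b, -a + 2b)
(a₁, b₁) = (5, -3) − 0.1·(33, -11) = (1.7, -1.9)
(a₂, b₂) = (1.7, -1.9) − 0.1·(12.1, -5.5) = (0.49, -1.35)
φ(0.49, -1.35) = 3.2043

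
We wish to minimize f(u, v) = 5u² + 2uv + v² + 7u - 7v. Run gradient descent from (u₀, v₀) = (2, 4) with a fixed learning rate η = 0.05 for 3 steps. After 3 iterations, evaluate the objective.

∇f = (10u + 2v + 7, 2u + 2v - 7)
Step 1: at (2, 4), ∇f = (35, 5) → (2, 4) − 0.05·(35, 5) = (0.25, 3.75)
Step 2: at (0.25, 3.75), ∇f = (17, 1) → (0.25, 3.75) − 0.05·(17, 1) = (-0.6, 3.7)
Step 3: at (-0.6, 3.7), ∇f = (8.4, -0.8) → (-0.6, 3.7) − 0.05·(8.4, -0.8) = (-1.02, 3.74)
f(-1.02, 3.74) = -21.76

-21.76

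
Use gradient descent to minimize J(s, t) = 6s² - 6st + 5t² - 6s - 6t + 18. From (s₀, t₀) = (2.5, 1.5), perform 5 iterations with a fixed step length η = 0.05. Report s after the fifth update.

∇J = (12s - 6t - 6, -6s + 10t - 6)
Step 1: at (2.5, 1.5), ∇J = (15, -6) → (2.5, 1.5) − 0.05·(15, -6) = (1.75, 1.8)
Step 2: at (1.75, 1.8), ∇J = (4.2, 1.5) → (1.75, 1.8) − 0.05·(4.2, 1.5) = (1.54, 1.725)
Step 3: at (1.54, 1.725), ∇J = (2.13, 2.01) → (1.54, 1.725) − 0.05·(2.13, 2.01) = (1.4335, 1.6245)
Step 4: at (1.4335, 1.6245), ∇J = (1.455, 1.644) → (1.4335, 1.6245) − 0.05·(1.455, 1.644) = (1.36075, 1.5423)
Step 5: at (1.36075, 1.5423), ∇J = (1.0752, 1.2585) → (1.36075, 1.5423) − 0.05·(1.0752, 1.2585) = (1.30699, 1.479375)
s = 1.30699

1.30699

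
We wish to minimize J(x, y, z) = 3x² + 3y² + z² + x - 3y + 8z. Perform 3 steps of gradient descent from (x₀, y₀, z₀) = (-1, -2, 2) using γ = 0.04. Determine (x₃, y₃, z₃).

(-0.53248, -0.59744, 0.672128)

∇J = (6x + 1, 6y - 3, 2z + 8)
(x₁, y₁, z₁) = (-1, -2, 2) − 0.04·(-5, -15, 12) = (-0.8, -1.4, 1.52)
(x₂, y₂, z₂) = (-0.8, -1.4, 1.52) − 0.04·(-3.8, -11.4, 11.04) = (-0.648, -0.944, 1.0784)
(x₃, y₃, z₃) = (-0.648, -0.944, 1.0784) − 0.04·(-2.888, -8.664, 10.1568) = (-0.53248, -0.59744, 0.672128)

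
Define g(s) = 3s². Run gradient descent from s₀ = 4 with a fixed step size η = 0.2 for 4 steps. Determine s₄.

0.0064

g′(s) = 6s
s₁ = 4 − 0.2·24 = -0.8
s₂ = -0.8 − 0.2·(-4.8) = 0.16
s₃ = 0.16 − 0.2·0.96 = -0.032
s₄ = -0.032 − 0.2·(-0.192) = 0.0064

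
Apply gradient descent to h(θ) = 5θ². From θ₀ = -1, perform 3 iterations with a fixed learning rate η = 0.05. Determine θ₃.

-0.125

h′(θ) = 10θ
θ₁ = -1 − 0.05·(-10) = -0.5
θ₂ = -0.5 − 0.05·(-5) = -0.25
θ₃ = -0.25 − 0.05·(-2.5) = -0.125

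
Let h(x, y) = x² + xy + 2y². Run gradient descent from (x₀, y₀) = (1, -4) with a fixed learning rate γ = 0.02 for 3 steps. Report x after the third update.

∇h = (2x + y, x + 4y)
Step 1: at (1, -4), ∇h = (-2, -15) → (1, -4) − 0.02·(-2, -15) = (1.04, -3.7)
Step 2: at (1.04, -3.7), ∇h = (-1.62, -13.76) → (1.04, -3.7) − 0.02·(-1.62, -13.76) = (1.0724, -3.4248)
Step 3: at (1.0724, -3.4248), ∇h = (-1.28, -12.6268) → (1.0724, -3.4248) − 0.02·(-1.28, -12.6268) = (1.098, -3.172264)
x = 1.098

1.098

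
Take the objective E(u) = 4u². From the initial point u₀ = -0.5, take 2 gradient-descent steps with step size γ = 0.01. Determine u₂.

E′(u) = 8u
u₁ = -0.5 − 0.01·(-4) = -0.46
u₂ = -0.46 − 0.01·(-3.68) = -0.4232

-0.4232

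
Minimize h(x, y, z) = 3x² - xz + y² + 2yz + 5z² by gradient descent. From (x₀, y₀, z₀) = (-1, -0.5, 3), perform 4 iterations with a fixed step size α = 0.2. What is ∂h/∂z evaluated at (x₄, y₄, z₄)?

50.048

∇h = (6x - z, 2y + 2z, -x + 2y + 10z)
(x₁, y₁, z₁) = (-1, -0.5, 3) − 0.2·(-9, 5, 30) = (0.8, -1.5, -3)
(x₂, y₂, z₂) = (0.8, -1.5, -3) − 0.2·(7.8, -9, -33.8) = (-0.76, 0.3, 3.76)
(x₃, y₃, z₃) = (-0.76, 0.3, 3.76) − 0.2·(-8.32, 8.12, 38.96) = (0.904, -1.324, -4.032)
(x₄, y₄, z₄) = (0.904, -1.324, -4.032) − 0.2·(9.456, -10.712, -43.872) = (-0.9872, 0.8184, 4.7424)
∂h/∂z at (-0.9872, 0.8184, 4.7424) = 50.048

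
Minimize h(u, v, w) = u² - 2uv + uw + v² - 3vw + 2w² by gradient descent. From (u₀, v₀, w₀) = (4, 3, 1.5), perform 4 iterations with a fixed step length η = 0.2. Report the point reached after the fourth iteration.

∇h = (2u - 2v + w, -2u + 2v - 3w, u - 3v + 4w)
Step 1: at (4, 3, 1.5), ∇h = (3.5, -6.5, 1) → (4, 3, 1.5) − 0.2·(3.5, -6.5, 1) = (3.3, 4.3, 1.3)
Step 2: at (3.3, 4.3, 1.3), ∇h = (-0.7, -1.9, -4.4) → (3.3, 4.3, 1.3) − 0.2·(-0.7, -1.9, -4.4) = (3.44, 4.68, 2.18)
Step 3: at (3.44, 4.68, 2.18), ∇h = (-0.3, -4.06, -1.88) → (3.44, 4.68, 2.18) − 0.2·(-0.3, -4.06, -1.88) = (3.5, 5.492, 2.556)
Step 4: at (3.5, 5.492, 2.556), ∇h = (-1.428, -3.684, -2.752) → (3.5, 5.492, 2.556) − 0.2·(-1.428, -3.684, -2.752) = (3.7856, 6.2288, 3.1064)

(3.7856, 6.2288, 3.1064)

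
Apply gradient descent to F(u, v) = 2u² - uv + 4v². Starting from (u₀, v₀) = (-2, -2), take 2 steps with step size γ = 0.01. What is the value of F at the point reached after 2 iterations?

∇F = (4u - v, -u + 8v)
Step 1: at (-2, -2), ∇F = (-6, -14) → (-2, -2) − 0.01·(-6, -14) = (-1.94, -1.86)
Step 2: at (-1.94, -1.86), ∇F = (-5.9, -12.94) → (-1.94, -1.86) − 0.01·(-5.9, -12.94) = (-1.881, -1.7306)
F(-1.881, -1.7306) = 15.80096884

15.80096884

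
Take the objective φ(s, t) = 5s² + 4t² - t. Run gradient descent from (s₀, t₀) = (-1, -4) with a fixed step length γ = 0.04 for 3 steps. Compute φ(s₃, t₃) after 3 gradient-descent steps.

∇φ = (10s, 8t - 1)
(s₁, t₁) = (-1, -4) − 0.04·(-10, -33) = (-0.6, -2.68)
(s₂, t₂) = (-0.6, -2.68) − 0.04·(-6, -22.44) = (-0.36, -1.7824)
(s₃, t₃) = (-0.36, -1.7824) − 0.04·(-3.6, -15.2592) = (-0.216, -1.172032)
φ(-0.216, -1.172032) = 6.899948036096

6.899948036096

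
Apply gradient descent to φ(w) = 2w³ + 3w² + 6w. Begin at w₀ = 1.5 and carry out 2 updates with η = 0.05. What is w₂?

-0.2491875

φ′(w) = 6w² + 6w + 6
w₁ = 1.5 − 0.05·28.5 = 0.075
w₂ = 0.075 − 0.05·6.48375 = -0.2491875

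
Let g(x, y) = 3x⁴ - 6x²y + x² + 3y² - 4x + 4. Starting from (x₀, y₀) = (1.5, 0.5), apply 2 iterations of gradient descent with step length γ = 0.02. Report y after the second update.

∇g = (12x³ - 12xy + 2x - 4, -6x² + 6y)
(x₁, y₁) = (1.5, 0.5) − 0.02·(30.5, -10.5) = (0.89, 0.71)
(x₂, y₂) = (0.89, 0.71) − 0.02·(-1.343172, -0.4926) = (0.91686344, 0.719852)
y = 0.719852

0.719852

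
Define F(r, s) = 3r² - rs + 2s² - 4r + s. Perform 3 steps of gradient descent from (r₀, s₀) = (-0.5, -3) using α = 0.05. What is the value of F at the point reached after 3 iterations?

∇F = (6r - s - 4, -r + 4s + 1)
(r₁, s₁) = (-0.5, -3) − 0.05·(-4, -10.5) = (-0.3, -2.475)
(r₂, s₂) = (-0.3, -2.475) − 0.05·(-3.325, -8.6) = (-0.13375, -2.045)
(r₃, s₃) = (-0.13375, -2.045) − 0.05·(-2.7575, -7.04625) = (0.004125, -1.6926875)
F(0.004125, -1.6926875) = 4.028227828125

4.028227828125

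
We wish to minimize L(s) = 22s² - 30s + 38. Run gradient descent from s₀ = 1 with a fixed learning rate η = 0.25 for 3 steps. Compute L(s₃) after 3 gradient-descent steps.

2227300.5

L′(s) = 44s - 30
s₁ = 1 − 0.25·14 = -2.5
s₂ = -2.5 − 0.25·(-140) = 32.5
s₃ = 32.5 − 0.25·1400 = -317.5
L(-317.5) = 2227300.5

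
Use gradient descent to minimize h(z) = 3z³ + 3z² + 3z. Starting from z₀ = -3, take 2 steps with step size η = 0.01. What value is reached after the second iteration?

h′(z) = 9z² + 6z + 3
Step 1: h′(-3) = 66; z₁ = -3 − 0.01·66 = -3.66
Step 2: h′(-3.66) = 101.6004; z₂ = -3.66 − 0.01·101.6004 = -4.676004

-4.676004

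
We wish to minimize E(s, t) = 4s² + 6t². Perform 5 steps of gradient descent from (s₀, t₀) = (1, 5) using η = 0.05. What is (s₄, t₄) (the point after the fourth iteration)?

(0.1296, 0.128)

∇E = (8s, 12t)
Step 1: at (1, 5), ∇E = (8, 60) → (1, 5) − 0.05·(8, 60) = (0.6, 2)
Step 2: at (0.6, 2), ∇E = (4.8, 24) → (0.6, 2) − 0.05·(4.8, 24) = (0.36, 0.8)
Step 3: at (0.36, 0.8), ∇E = (2.88, 9.6) → (0.36, 0.8) − 0.05·(2.88, 9.6) = (0.216, 0.32)
Step 4: at (0.216, 0.32), ∇E = (1.728, 3.84) → (0.216, 0.32) − 0.05·(1.728, 3.84) = (0.1296, 0.128)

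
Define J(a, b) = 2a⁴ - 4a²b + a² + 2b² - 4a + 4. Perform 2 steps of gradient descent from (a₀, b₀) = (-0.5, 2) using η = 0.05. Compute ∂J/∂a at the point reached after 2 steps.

∇J = (8a³ - 8ab + 2a - 4, -4a² + 4b)
(a₁, b₁) = (-0.5, 2) − 0.05·(2, 7) = (-0.6, 1.65)
(a₂, b₂) = (-0.6, 1.65) − 0.05·(0.992, 5.16) = (-0.6496, 1.392)
∂J/∂a at (-0.6496, 1.392) = -0.258200895488

-0.258200895488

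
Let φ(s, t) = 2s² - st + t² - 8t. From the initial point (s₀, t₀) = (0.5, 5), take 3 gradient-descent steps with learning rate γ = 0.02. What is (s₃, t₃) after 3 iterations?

(0.66428, 4.916996)

∇φ = (4s - t, -s + 2t - 8)
(s₁, t₁) = (0.5, 5) − 0.02·(-3, 1.5) = (0.56, 4.97)
(s₂, t₂) = (0.56, 4.97) − 0.02·(-2.73, 1.38) = (0.6146, 4.9424)
(s₃, t₃) = (0.6146, 4.9424) − 0.02·(-2.484, 1.2702) = (0.66428, 4.916996)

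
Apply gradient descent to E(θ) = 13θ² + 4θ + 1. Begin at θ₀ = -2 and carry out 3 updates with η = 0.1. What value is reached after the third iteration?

E′(θ) = 26θ + 4
Step 1: E′(-2) = -48; θ₁ = -2 − 0.1·(-48) = 2.8
Step 2: E′(2.8) = 76.8; θ₂ = 2.8 − 0.1·76.8 = -4.88
Step 3: E′(-4.88) = -122.88; θ₃ = -4.88 − 0.1·(-122.88) = 7.408

7.408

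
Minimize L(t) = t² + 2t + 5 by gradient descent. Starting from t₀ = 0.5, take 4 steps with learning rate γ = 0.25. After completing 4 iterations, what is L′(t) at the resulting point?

0.1875

L′(t) = 2t + 2
t₁ = 0.5 − 0.25·3 = -0.25
t₂ = -0.25 − 0.25·1.5 = -0.625
t₃ = -0.625 − 0.25·0.75 = -0.8125
t₄ = -0.8125 − 0.25·0.375 = -0.90625
L′(t) at (-0.90625) = 0.1875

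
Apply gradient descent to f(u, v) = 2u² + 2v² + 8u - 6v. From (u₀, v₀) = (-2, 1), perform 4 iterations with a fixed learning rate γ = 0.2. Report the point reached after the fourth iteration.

∇f = (4u + 8, 4v - 6)
(u₁, v₁) = (-2, 1) − 0.2·(0, -2) = (-2, 1.4)
(u₂, v₂) = (-2, 1.4) − 0.2·(0, -0.4) = (-2, 1.48)
(u₃, v₃) = (-2, 1.48) − 0.2·(0, -0.08) = (-2, 1.496)
(u₄, v₄) = (-2, 1.496) − 0.2·(0, -0.016) = (-2, 1.4992)

(-2, 1.4992)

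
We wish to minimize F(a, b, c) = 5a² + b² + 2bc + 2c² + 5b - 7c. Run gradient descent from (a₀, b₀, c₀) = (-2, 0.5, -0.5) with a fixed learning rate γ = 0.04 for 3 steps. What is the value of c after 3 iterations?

∇F = (10a, 2b + 2c + 5, 2b + 4c - 7)
Step 1: at (-2, 0.5, -0.5), ∇F = (-20, 5, -8) → (-2, 0.5, -0.5) − 0.04·(-20, 5, -8) = (-1.2, 0.3, -0.18)
Step 2: at (-1.2, 0.3, -0.18), ∇F = (-12, 5.24, -7.12) → (-1.2, 0.3, -0.18) − 0.04·(-12, 5.24, -7.12) = (-0.72, 0.0904, 0.1048)
Step 3: at (-0.72, 0.0904, 0.1048), ∇F = (-7.2, 5.3904, -6.4) → (-0.72, 0.0904, 0.1048) − 0.04·(-7.2, 5.3904, -6.4) = (-0.432, -0.125216, 0.3608)
c = 0.3608

0.3608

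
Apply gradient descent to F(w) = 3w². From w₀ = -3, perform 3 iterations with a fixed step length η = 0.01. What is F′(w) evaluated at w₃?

-14.950512

F′(w) = 6w
w₁ = -3 − 0.01·(-18) = -2.82
w₂ = -2.82 − 0.01·(-16.92) = -2.6508
w₃ = -2.6508 − 0.01·(-15.9048) = -2.491752
F′(w) at (-2.491752) = -14.950512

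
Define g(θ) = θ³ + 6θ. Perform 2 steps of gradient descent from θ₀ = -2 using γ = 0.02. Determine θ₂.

g′(θ) = 3θ² + 6
θ₁ = -2 − 0.02·18 = -2.36
θ₂ = -2.36 − 0.02·22.7088 = -2.814176

-2.814176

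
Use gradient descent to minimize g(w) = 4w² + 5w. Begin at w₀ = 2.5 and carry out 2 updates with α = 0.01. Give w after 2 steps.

g′(w) = 8w + 5
Step 1: g′(2.5) = 25; w₁ = 2.5 − 0.01·25 = 2.25
Step 2: g′(2.25) = 23; w₂ = 2.25 − 0.01·23 = 2.02

2.02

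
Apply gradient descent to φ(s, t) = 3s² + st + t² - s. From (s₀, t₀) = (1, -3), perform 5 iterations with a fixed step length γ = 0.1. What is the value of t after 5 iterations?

-1.20427

∇φ = (6s + t - 1, s + 2t)
(s₁, t₁) = (1, -3) − 0.1·(2, -5) = (0.8, -2.5)
(s₂, t₂) = (0.8, -2.5) − 0.1·(1.3, -4.2) = (0.67, -2.08)
(s₃, t₃) = (0.67, -2.08) − 0.1·(0.94, -3.49) = (0.576, -1.731)
(s₄, t₄) = (0.576, -1.731) − 0.1·(0.725, -2.886) = (0.5035, -1.4424)
(s₅, t₅) = (0.5035, -1.4424) − 0.1·(0.5786, -2.3813) = (0.44564, -1.20427)
t = -1.20427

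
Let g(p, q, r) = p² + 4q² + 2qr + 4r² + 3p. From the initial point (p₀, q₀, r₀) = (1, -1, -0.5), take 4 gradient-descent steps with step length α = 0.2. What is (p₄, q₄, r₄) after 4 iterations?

∇g = (2p + 3, 8q + 2r, 2q + 8r)
(p₁, q₁, r₁) = (1, -1, -0.5) − 0.2·(5, -9, -6) = (0, 0.8, 0.7)
(p₂, q₂, r₂) = (0, 0.8, 0.7) − 0.2·(3, 7.8, 7.2) = (-0.6, -0.76, -0.74)
(p₃, q₃, r₃) = (-0.6, -0.76, -0.74) − 0.2·(1.8, -7.56, -7.44) = (-0.96, 0.752, 0.748)
(p₄, q₄, r₄) = (-0.96, 0.752, 0.748) − 0.2·(1.08, 7.512, 7.488) = (-1.176, -0.7504, -0.7496)

(-1.176, -0.7504, -0.7496)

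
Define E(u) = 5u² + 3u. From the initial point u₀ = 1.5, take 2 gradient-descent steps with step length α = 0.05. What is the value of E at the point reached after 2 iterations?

E′(u) = 10u + 3
Step 1: E′(1.5) = 18; u₁ = 1.5 − 0.05·18 = 0.6
Step 2: E′(0.6) = 9; u₂ = 0.6 − 0.05·9 = 0.15
E(0.15) = 0.5625

0.5625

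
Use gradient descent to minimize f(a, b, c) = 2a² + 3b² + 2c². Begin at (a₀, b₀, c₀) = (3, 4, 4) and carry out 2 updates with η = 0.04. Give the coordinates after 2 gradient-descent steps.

∇f = (4a, 6b, 4c)
Step 1: at (3, 4, 4), ∇f = (12, 24, 16) → (3, 4, 4) − 0.04·(12, 24, 16) = (2.52, 3.04, 3.36)
Step 2: at (2.52, 3.04, 3.36), ∇f = (10.08, 18.24, 13.44) → (2.52, 3.04, 3.36) − 0.04·(10.08, 18.24, 13.44) = (2.1168, 2.3104, 2.8224)

(2.1168, 2.3104, 2.8224)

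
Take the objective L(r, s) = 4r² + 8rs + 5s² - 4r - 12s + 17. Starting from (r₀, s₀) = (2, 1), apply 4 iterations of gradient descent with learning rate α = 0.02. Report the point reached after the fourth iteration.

∇L = (8r + 8s - 4, 8r + 10s - 12)
(r₁, s₁) = (2, 1) − 0.02·(20, 14) = (1.6, 0.72)
(r₂, s₂) = (1.6, 0.72) − 0.02·(14.56, 8) = (1.3088, 0.56)
(r₃, s₃) = (1.3088, 0.56) − 0.02·(10.9504, 4.0704) = (1.089792, 0.478592)
(r₄, s₄) = (1.089792, 0.478592) − 0.02·(8.547072, 1.504256) = (0.91885056, 0.44850688)

(0.91885056, 0.44850688)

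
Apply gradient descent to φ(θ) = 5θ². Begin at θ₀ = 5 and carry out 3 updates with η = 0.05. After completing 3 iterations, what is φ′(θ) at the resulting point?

φ′(θ) = 10θ
Step 1: φ′(5) = 50; θ₁ = 5 − 0.05·50 = 2.5
Step 2: φ′(2.5) = 25; θ₂ = 2.5 − 0.05·25 = 1.25
Step 3: φ′(1.25) = 12.5; θ₃ = 1.25 − 0.05·12.5 = 0.625
φ′(θ) at (0.625) = 6.25

6.25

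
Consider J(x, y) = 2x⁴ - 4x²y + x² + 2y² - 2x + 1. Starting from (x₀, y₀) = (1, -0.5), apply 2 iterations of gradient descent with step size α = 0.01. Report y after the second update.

∇J = (8x³ - 8xy + 2x - 2, -4x² + 4y)
Step 1: at (1, -0.5), ∇J = (12, -6) → (1, -0.5) − 0.01·(12, -6) = (0.88, -0.44)
Step 2: at (0.88, -0.44), ∇J = (8.309376, -4.8576) → (0.88, -0.44) − 0.01·(8.309376, -4.8576) = (0.79690624, -0.391424)
y = -0.391424

-0.391424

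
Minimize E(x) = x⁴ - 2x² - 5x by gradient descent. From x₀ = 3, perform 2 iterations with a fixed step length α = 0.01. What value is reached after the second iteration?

1.85842684

E′(x) = 4x³ - 4x - 5
x₁ = 3 − 0.01·91 = 2.09
x₂ = 2.09 − 0.01·23.157316 = 1.85842684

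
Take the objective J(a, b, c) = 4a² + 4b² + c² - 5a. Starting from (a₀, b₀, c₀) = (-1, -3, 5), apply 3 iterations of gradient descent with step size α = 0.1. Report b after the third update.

∇J = (8a - 5, 8b, 2c)
Step 1: at (-1, -3, 5), ∇J = (-13, -24, 10) → (-1, -3, 5) − 0.1·(-13, -24, 10) = (0.3, -0.6, 4)
Step 2: at (0.3, -0.6, 4), ∇J = (-2.6, -4.8, 8) → (0.3, -0.6, 4) − 0.1·(-2.6, -4.8, 8) = (0.56, -0.12, 3.2)
Step 3: at (0.56, -0.12, 3.2), ∇J = (-0.52, -0.96, 6.4) → (0.56, -0.12, 3.2) − 0.1·(-0.52, -0.96, 6.4) = (0.612, -0.024, 2.56)
b = -0.024

-0.024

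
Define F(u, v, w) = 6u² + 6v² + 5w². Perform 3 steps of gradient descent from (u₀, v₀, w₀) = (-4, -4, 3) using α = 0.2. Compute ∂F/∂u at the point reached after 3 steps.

∇F = (12u, 12v, 10w)
(u₁, v₁, w₁) = (-4, -4, 3) − 0.2·(-48, -48, 30) = (5.6, 5.6, -3)
(u₂, v₂, w₂) = (5.6, 5.6, -3) − 0.2·(67.2, 67.2, -30) = (-7.84, -7.84, 3)
(u₃, v₃, w₃) = (-7.84, -7.84, 3) − 0.2·(-94.08, -94.08, 30) = (10.976, 10.976, -3)
∂F/∂u at (10.976, 10.976, -3) = 131.712

131.712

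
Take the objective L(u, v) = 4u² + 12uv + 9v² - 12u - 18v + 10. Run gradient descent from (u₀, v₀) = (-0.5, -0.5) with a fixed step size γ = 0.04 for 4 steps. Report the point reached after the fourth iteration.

(0.34615168, 0.76922752)

∇L = (8u + 12v - 12, 12u + 18v - 18)
(u₁, v₁) = (-0.5, -0.5) − 0.04·(-22, -33) = (0.38, 0.82)
(u₂, v₂) = (0.38, 0.82) − 0.04·(0.88, 1.32) = (0.3448, 0.7672)
(u₃, v₃) = (0.3448, 0.7672) − 0.04·(-0.0352, -0.0528) = (0.346208, 0.769312)
(u₄, v₄) = (0.346208, 0.769312) − 0.04·(0.001408, 0.002112) = (0.34615168, 0.76922752)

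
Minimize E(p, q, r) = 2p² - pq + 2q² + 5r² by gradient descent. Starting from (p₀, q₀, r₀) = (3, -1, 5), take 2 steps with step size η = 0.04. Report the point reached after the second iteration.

∇E = (4p - q, -p + 4q, 10r)
(p₁, q₁, r₁) = (3, -1, 5) − 0.04·(13, -7, 50) = (2.48, -0.72, 3)
(p₂, q₂, r₂) = (2.48, -0.72, 3) − 0.04·(10.64, -5.36, 30) = (2.0544, -0.5056, 1.8)

(2.0544, -0.5056, 1.8)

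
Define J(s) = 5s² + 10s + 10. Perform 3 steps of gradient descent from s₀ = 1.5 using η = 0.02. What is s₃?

0.28

J′(s) = 10s + 10
s₁ = 1.5 − 0.02·25 = 1
s₂ = 1 − 0.02·20 = 0.6
s₃ = 0.6 − 0.02·16 = 0.28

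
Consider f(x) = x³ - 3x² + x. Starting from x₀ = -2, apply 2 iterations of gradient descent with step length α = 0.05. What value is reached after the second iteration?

-5.859375

f′(x) = 3x² - 6x + 1
x₁ = -2 − 0.05·25 = -3.25
x₂ = -3.25 − 0.05·52.1875 = -5.859375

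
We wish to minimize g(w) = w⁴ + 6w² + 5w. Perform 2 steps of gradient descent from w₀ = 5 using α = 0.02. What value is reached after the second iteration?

g′(w) = 4w³ + 12w + 5
w₁ = 5 − 0.02·565 = -6.3
w₂ = -6.3 − 0.02·(-1070.788) = 15.11576

15.11576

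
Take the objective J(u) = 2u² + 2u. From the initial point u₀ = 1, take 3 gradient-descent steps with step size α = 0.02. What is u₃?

0.668032

J′(u) = 4u + 2
Step 1: J′(1) = 6; u₁ = 1 − 0.02·6 = 0.88
Step 2: J′(0.88) = 5.52; u₂ = 0.88 − 0.02·5.52 = 0.7696
Step 3: J′(0.7696) = 5.0784; u₃ = 0.7696 − 0.02·5.0784 = 0.668032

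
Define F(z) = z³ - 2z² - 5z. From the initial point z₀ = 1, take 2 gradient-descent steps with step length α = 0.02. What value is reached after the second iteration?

F′(z) = 3z² - 4z - 5
Step 1: F′(1) = -6; z₁ = 1 − 0.02·(-6) = 1.12
Step 2: F′(1.12) = -5.7168; z₂ = 1.12 − 0.02·(-5.7168) = 1.234336

1.234336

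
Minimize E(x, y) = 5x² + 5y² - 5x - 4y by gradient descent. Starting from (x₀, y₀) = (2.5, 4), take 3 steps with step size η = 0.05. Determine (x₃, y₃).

∇E = (10x - 5, 10y - 4)
(x₁, y₁) = (2.5, 4) − 0.05·(20, 36) = (1.5, 2.2)
(x₂, y₂) = (1.5, 2.2) − 0.05·(10, 18) = (1, 1.3)
(x₃, y₃) = (1, 1.3) − 0.05·(5, 9) = (0.75, 0.85)

(0.75, 0.85)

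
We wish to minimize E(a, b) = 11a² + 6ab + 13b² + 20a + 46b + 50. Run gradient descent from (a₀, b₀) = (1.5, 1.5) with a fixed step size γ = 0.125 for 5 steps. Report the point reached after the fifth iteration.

(-367.01171875, -511.40234375)

∇E = (22a + 6b + 20, 6a + 26b + 46)
(a₁, b₁) = (1.5, 1.5) − 0.125·(62, 94) = (-6.25, -10.25)
(a₂, b₂) = (-6.25, -10.25) − 0.125·(-179, -258) = (16.125, 22)
(a₃, b₃) = (16.125, 22) − 0.125·(506.75, 714.75) = (-47.21875, -67.34375)
(a₄, b₄) = (-47.21875, -67.34375) − 0.125·(-1422.875, -1988.25) = (130.640625, 181.1875)
(a₅, b₅) = (130.640625, 181.1875) − 0.125·(3981.21875, 5540.71875) = (-367.01171875, -511.40234375)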